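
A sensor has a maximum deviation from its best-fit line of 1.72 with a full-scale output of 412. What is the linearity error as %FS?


Linearity error = (max deviation / full scale) * 100%.
Linearity = (1.72 / 412) * 100
Linearity = 0.417 %FS

0.417 %FS


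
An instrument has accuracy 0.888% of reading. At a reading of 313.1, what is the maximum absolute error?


Absolute error = (accuracy% / 100) * reading.
Error = (0.888 / 100) * 313.1
Error = 0.00888 * 313.1
Error = 2.7803

2.7803


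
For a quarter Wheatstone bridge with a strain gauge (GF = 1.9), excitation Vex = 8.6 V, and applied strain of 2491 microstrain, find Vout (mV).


Quarter bridge output: Vout = (GF * epsilon * Vex) / 4.
Vout = (1.9 * 2491e-6 * 8.6) / 4
Vout = 0.04070294 / 4 V
Vout = 0.01017573 V = 10.1757 mV

10.1757 mV


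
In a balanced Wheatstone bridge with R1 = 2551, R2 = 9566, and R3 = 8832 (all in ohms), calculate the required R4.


At balance: R1*R4 = R2*R3, so R4 = R2*R3/R1.
R4 = 9566 * 8832 / 2551
R4 = 84486912 / 2551
R4 = 33119.13 ohm

33119.13 ohm


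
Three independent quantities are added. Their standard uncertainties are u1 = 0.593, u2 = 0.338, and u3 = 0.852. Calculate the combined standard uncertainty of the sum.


For a sum of independent quantities, uc = sqrt(u1^2 + u2^2 + u3^2).
uc = sqrt(0.593^2 + 0.338^2 + 0.852^2)
uc = sqrt(0.351649 + 0.114244 + 0.725904)
uc = 1.0917

1.0917


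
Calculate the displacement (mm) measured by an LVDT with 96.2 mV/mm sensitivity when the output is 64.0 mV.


Displacement = Vout / sensitivity.
d = 64.0 / 96.2
d = 0.665 mm

0.665 mm


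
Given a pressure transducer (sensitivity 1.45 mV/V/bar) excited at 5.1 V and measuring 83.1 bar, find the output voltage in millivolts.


Output = sensitivity * Vex * P.
Vout = 1.45 * 5.1 * 83.1
Vout = 7.395 * 83.1
Vout = 614.52 mV

614.52 mV


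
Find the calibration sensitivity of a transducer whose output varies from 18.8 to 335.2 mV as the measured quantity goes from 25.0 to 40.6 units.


Sensitivity = (y2 - y1) / (x2 - x1).
S = (335.2 - 18.8) / (40.6 - 25.0)
S = 316.4 / 15.6
S = 20.2821 mV/unit

20.2821 mV/unit


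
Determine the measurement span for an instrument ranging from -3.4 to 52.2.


Span = upper range - lower range.
Span = 52.2 - (-3.4)
Span = 55.6

55.6


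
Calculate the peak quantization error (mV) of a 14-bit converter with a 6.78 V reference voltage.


The maximum quantization error is +/- LSB/2.
LSB = Vref / 2^n = 6.78 / 16384 = 0.00041382 V
Max error = LSB / 2 = 0.00041382 / 2 = 0.00020691 V
Max error = 0.2069 mV

0.2069 mV


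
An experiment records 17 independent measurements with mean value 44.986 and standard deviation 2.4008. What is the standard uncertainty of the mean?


The standard uncertainty for Type A evaluation is u = s / sqrt(n).
u = 2.4008 / sqrt(17)
u = 2.4008 / 4.1231
u = 0.5823

0.5823


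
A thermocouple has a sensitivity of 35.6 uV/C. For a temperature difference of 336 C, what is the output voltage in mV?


The thermocouple output V = sensitivity * dT.
V = 35.6 uV/C * 336 C
V = 11961.6 uV
V = 11.962 mV

11.962 mV


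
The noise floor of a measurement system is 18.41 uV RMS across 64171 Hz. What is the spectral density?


Noise spectral density = Vrms / sqrt(BW).
NSD = 18.41 / sqrt(64171)
NSD = 18.41 / 253.32
NSD = 0.0727 uV/sqrt(Hz)

0.0727 uV/sqrt(Hz)


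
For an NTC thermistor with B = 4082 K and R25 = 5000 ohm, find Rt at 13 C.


NTC thermistor equation: Rt = R25 * exp(B * (1/T - 1/T25)).
T in Kelvin: 286.15 K, T25 = 298.15 K
1/T - 1/T25 = 1/286.15 - 1/298.15 = 0.00014065
B * (1/T - 1/T25) = 4082 * 0.00014065 = 0.5742
Rt = 5000 * exp(0.5742) = 8878.1 ohm

8878.1 ohm


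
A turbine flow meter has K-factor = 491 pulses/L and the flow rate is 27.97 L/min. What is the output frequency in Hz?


Frequency = K * Q / 60 (converting L/min to L/s).
f = 491 * 27.97 / 60
f = 13733.27 / 60
f = 228.89 Hz

228.89 Hz


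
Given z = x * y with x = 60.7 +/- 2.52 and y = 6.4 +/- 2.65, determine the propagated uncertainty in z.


For a product z = x*y, the relative uncertainty is:
uz/z = sqrt((ux/x)^2 + (uy/y)^2)
Relative uncertainties: ux/x = 2.52/60.7 = 0.041516
uy/y = 2.65/6.4 = 0.414062
z = 60.7 * 6.4 = 388.5
uz = 388.5 * sqrt(0.041516^2 + 0.414062^2) = 161.662

161.662


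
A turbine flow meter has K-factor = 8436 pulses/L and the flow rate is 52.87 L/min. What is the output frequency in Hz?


Frequency = K * Q / 60 (converting L/min to L/s).
f = 8436 * 52.87 / 60
f = 446011.32 / 60
f = 7433.52 Hz

7433.52 Hz


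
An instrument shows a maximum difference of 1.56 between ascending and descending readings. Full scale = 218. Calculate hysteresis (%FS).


Hysteresis = (max difference / full scale) * 100%.
H = (1.56 / 218) * 100
H = 0.716 %FS

0.716 %FS


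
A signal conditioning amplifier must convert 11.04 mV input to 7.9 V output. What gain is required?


Gain = Vout / Vin (converting to same units).
G = 7.9 V / 11.04 mV
G = 7900.0 mV / 11.04 mV
G = 715.58

715.58


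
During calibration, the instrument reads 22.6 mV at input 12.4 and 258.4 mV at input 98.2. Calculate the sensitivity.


Sensitivity = (y2 - y1) / (x2 - x1).
S = (258.4 - 22.6) / (98.2 - 12.4)
S = 235.8 / 85.8
S = 2.7483 mV/unit

2.7483 mV/unit


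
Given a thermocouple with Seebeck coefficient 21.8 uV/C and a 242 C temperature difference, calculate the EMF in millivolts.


The thermocouple output V = sensitivity * dT.
V = 21.8 uV/C * 242 C
V = 5275.6 uV
V = 5.276 mV

5.276 mV


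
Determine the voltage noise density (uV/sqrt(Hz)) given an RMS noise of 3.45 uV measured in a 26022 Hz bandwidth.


Noise spectral density = Vrms / sqrt(BW).
NSD = 3.45 / sqrt(26022)
NSD = 3.45 / 161.3134
NSD = 0.0214 uV/sqrt(Hz)

0.0214 uV/sqrt(Hz)


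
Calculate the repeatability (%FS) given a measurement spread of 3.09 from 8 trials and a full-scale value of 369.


Repeatability = (spread / full scale) * 100%.
R = (3.09 / 369) * 100
R = 0.837 %FS

0.837 %FS


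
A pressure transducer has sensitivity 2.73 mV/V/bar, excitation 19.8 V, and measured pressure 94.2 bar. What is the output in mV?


Output = sensitivity * Vex * P.
Vout = 2.73 * 19.8 * 94.2
Vout = 54.054 * 94.2
Vout = 5091.89 mV

5091.89 mV


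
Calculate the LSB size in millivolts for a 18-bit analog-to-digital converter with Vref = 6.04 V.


The resolution (LSB) of an ADC is Vref / 2^n.
LSB = 6.04 / 2^18
LSB = 6.04 / 262144
LSB = 2.304e-05 V = 0.02304077 mV

0.02304077 mV


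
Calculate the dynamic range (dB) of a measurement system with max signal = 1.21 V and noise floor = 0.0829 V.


Dynamic range = 20 * log10(Vmax / Vnoise).
DR = 20 * log10(1.21 / 0.0829)
DR = 20 * log10(14.6)
DR = 23.28 dB

23.28 dB


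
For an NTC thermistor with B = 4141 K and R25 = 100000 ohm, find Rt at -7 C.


NTC thermistor equation: Rt = R25 * exp(B * (1/T - 1/T25)).
T in Kelvin: 266.15 K, T25 = 298.15 K
1/T - 1/T25 = 1/266.15 - 1/298.15 = 0.00040326
B * (1/T - 1/T25) = 4141 * 0.00040326 = 1.6699
Rt = 100000 * exp(1.6699) = 531170.7 ohm

531170.7 ohm


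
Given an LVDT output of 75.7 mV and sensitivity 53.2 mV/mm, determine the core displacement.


Displacement = Vout / sensitivity.
d = 75.7 / 53.2
d = 1.423 mm

1.423 mm


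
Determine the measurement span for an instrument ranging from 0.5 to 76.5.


Span = upper range - lower range.
Span = 76.5 - (0.5)
Span = 76.0

76.0


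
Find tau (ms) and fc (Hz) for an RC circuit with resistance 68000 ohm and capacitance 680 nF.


Time constant: tau = R * C.
tau = 68000 * 6.80e-07 = 0.04624 s
tau = 46.24 ms
Cutoff frequency: fc = 1 / (2*pi*R*C).
fc = 1 / (2*pi*0.04624) = 3.44 Hz

tau = 46.24 ms, fc = 3.44 Hz


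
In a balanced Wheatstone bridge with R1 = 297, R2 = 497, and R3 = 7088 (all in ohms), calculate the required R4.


At balance: R1*R4 = R2*R3, so R4 = R2*R3/R1.
R4 = 497 * 7088 / 297
R4 = 3522736 / 297
R4 = 11861.06 ohm

11861.06 ohm


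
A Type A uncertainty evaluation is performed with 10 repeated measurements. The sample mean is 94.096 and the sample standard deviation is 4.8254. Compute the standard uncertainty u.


The standard uncertainty for Type A evaluation is u = s / sqrt(n).
u = 4.8254 / sqrt(10)
u = 4.8254 / 3.1623
u = 1.5259

1.5259


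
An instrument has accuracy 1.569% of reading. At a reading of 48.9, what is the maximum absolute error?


Absolute error = (accuracy% / 100) * reading.
Error = (1.569 / 100) * 48.9
Error = 0.01569 * 48.9
Error = 0.7672

0.7672


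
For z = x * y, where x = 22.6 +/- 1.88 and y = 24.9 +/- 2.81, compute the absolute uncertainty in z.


For a product z = x*y, the relative uncertainty is:
uz/z = sqrt((ux/x)^2 + (uy/y)^2)
Relative uncertainties: ux/x = 1.88/22.6 = 0.083186
uy/y = 2.81/24.9 = 0.112851
z = 22.6 * 24.9 = 562.7
uz = 562.7 * sqrt(0.083186^2 + 0.112851^2) = 78.895

78.895


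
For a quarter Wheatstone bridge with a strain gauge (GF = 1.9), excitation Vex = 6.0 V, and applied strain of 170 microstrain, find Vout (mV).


Quarter bridge output: Vout = (GF * epsilon * Vex) / 4.
Vout = (1.9 * 170e-6 * 6.0) / 4
Vout = 0.001938 / 4 V
Vout = 0.0004845 V = 0.4845 mV

0.4845 mV


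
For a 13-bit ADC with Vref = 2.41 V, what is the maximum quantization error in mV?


The maximum quantization error is +/- LSB/2.
LSB = Vref / 2^n = 2.41 / 8192 = 0.00029419 V
Max error = LSB / 2 = 0.00029419 / 2 = 0.00014709 V
Max error = 0.1471 mV

0.1471 mV


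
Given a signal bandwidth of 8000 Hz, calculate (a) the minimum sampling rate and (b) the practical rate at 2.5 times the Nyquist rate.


By Nyquist theorem, fs_min = 2 * fmax.
fs_min = 2 * 8000 = 16000 Hz
Practical rate = 2.5 * fs_min = 2.5 * 16000 = 40000 Hz

fs_min = 16000 Hz, fs_practical = 40000 Hz


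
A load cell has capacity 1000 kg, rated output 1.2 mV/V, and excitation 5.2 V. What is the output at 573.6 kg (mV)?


Vout = rated_output * Vex * (load / capacity).
Vout = 1.2 * 5.2 * (573.6 / 1000)
Vout = 1.2 * 5.2 * 0.5736
Vout = 3.579 mV

3.579 mV


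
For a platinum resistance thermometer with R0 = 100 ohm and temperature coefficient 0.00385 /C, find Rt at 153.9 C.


The RTD equation: Rt = R0 * (1 + alpha * T).
Rt = 100 * (1 + 0.00385 * 153.9)
Rt = 100 * (1 + 0.592515)
Rt = 100 * 1.592515
Rt = 159.252 ohm

159.252 ohm


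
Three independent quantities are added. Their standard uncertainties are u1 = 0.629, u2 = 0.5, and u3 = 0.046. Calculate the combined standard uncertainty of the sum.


For a sum of independent quantities, uc = sqrt(u1^2 + u2^2 + u3^2).
uc = sqrt(0.629^2 + 0.5^2 + 0.046^2)
uc = sqrt(0.395641 + 0.25 + 0.002116)
uc = 0.8048

0.8048


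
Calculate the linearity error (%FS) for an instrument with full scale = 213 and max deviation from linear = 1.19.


Linearity error = (max deviation / full scale) * 100%.
Linearity = (1.19 / 213) * 100
Linearity = 0.559 %FS

0.559 %FS


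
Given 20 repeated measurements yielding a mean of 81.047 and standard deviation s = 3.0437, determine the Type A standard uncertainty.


The standard uncertainty for Type A evaluation is u = s / sqrt(n).
u = 3.0437 / sqrt(20)
u = 3.0437 / 4.4721
u = 0.6806

0.6806


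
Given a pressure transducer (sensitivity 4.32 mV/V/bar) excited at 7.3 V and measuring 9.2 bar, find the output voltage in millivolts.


Output = sensitivity * Vex * P.
Vout = 4.32 * 7.3 * 9.2
Vout = 31.536 * 9.2
Vout = 290.13 mV

290.13 mV


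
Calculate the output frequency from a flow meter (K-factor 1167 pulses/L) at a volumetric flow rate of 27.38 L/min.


Frequency = K * Q / 60 (converting L/min to L/s).
f = 1167 * 27.38 / 60
f = 31952.46 / 60
f = 532.54 Hz

532.54 Hz


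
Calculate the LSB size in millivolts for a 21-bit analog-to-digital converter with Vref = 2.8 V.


The resolution (LSB) of an ADC is Vref / 2^n.
LSB = 2.8 / 2^21
LSB = 2.8 / 2097152
LSB = 1.34e-06 V = 0.00133514 mV

0.00133514 mV


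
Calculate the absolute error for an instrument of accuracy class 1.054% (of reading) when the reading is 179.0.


Absolute error = (accuracy% / 100) * reading.
Error = (1.054 / 100) * 179.0
Error = 0.01054 * 179.0
Error = 1.8867

1.8867


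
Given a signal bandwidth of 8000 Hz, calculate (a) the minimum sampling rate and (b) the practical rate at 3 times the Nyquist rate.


By Nyquist theorem, fs_min = 2 * fmax.
fs_min = 2 * 8000 = 16000 Hz
Practical rate = 3 * fs_min = 3 * 16000 = 48000 Hz

fs_min = 16000 Hz, fs_practical = 48000 Hz


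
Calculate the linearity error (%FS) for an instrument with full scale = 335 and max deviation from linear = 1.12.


Linearity error = (max deviation / full scale) * 100%.
Linearity = (1.12 / 335) * 100
Linearity = 0.334 %FS

0.334 %FS


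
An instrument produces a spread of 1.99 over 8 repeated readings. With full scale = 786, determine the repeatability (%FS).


Repeatability = (spread / full scale) * 100%.
R = (1.99 / 786) * 100
R = 0.253 %FS

0.253 %FS


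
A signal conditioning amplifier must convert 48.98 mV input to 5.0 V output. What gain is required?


Gain = Vout / Vin (converting to same units).
G = 5.0 V / 48.98 mV
G = 5000.0 mV / 48.98 mV
G = 102.08

102.08


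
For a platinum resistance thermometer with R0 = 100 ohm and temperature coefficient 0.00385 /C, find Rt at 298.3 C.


The RTD equation: Rt = R0 * (1 + alpha * T).
Rt = 100 * (1 + 0.00385 * 298.3)
Rt = 100 * (1 + 1.148455)
Rt = 100 * 2.148455
Rt = 214.846 ohm

214.846 ohm


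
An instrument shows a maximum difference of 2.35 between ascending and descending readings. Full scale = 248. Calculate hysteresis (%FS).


Hysteresis = (max difference / full scale) * 100%.
H = (2.35 / 248) * 100
H = 0.948 %FS

0.948 %FS


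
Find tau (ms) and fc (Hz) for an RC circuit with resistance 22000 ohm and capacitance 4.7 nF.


Time constant: tau = R * C.
tau = 22000 * 4.70e-09 = 0.0001034 s
tau = 0.1034 ms
Cutoff frequency: fc = 1 / (2*pi*R*C).
fc = 1 / (2*pi*0.0001034) = 1539.22 Hz

tau = 0.1034 ms, fc = 1539.22 Hz


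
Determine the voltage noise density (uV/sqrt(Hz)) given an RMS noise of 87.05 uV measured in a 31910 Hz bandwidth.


Noise spectral density = Vrms / sqrt(BW).
NSD = 87.05 / sqrt(31910)
NSD = 87.05 / 178.6337
NSD = 0.4873 uV/sqrt(Hz)

0.4873 uV/sqrt(Hz)


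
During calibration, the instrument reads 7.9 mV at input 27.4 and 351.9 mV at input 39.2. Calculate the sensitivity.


Sensitivity = (y2 - y1) / (x2 - x1).
S = (351.9 - 7.9) / (39.2 - 27.4)
S = 344.0 / 11.8
S = 29.1525 mV/unit

29.1525 mV/unit


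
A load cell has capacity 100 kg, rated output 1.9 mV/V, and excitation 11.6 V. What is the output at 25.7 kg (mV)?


Vout = rated_output * Vex * (load / capacity).
Vout = 1.9 * 11.6 * (25.7 / 100)
Vout = 1.9 * 11.6 * 0.257
Vout = 5.664 mV

5.664 mV


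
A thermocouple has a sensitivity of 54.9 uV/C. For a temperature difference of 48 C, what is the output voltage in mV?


The thermocouple output V = sensitivity * dT.
V = 54.9 uV/C * 48 C
V = 2635.2 uV
V = 2.635 mV

2.635 mV


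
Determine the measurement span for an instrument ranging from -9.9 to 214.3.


Span = upper range - lower range.
Span = 214.3 - (-9.9)
Span = 224.2

224.2


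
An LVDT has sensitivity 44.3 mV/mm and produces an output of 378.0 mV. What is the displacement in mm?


Displacement = Vout / sensitivity.
d = 378.0 / 44.3
d = 8.533 mm

8.533 mm


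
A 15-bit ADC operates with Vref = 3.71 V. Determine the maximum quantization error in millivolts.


The maximum quantization error is +/- LSB/2.
LSB = Vref / 2^n = 3.71 / 32768 = 0.00011322 V
Max error = LSB / 2 = 0.00011322 / 2 = 5.661e-05 V
Max error = 0.0566 mV

0.0566 mV


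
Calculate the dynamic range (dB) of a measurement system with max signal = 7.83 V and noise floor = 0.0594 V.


Dynamic range = 20 * log10(Vmax / Vnoise).
DR = 20 * log10(7.83 / 0.0594)
DR = 20 * log10(131.82)
DR = 42.4 dB

42.4 dB


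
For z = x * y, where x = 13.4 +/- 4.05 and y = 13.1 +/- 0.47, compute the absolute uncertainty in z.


For a product z = x*y, the relative uncertainty is:
uz/z = sqrt((ux/x)^2 + (uy/y)^2)
Relative uncertainties: ux/x = 4.05/13.4 = 0.302239
uy/y = 0.47/13.1 = 0.035878
z = 13.4 * 13.1 = 175.5
uz = 175.5 * sqrt(0.302239^2 + 0.035878^2) = 53.428

53.428


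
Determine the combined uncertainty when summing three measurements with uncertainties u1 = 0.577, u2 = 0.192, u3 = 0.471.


For a sum of independent quantities, uc = sqrt(u1^2 + u2^2 + u3^2).
uc = sqrt(0.577^2 + 0.192^2 + 0.471^2)
uc = sqrt(0.332929 + 0.036864 + 0.221841)
uc = 0.7692

0.7692


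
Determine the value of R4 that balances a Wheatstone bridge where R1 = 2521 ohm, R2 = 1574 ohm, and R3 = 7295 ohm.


At balance: R1*R4 = R2*R3, so R4 = R2*R3/R1.
R4 = 1574 * 7295 / 2521
R4 = 11482330 / 2521
R4 = 4554.67 ohm

4554.67 ohm


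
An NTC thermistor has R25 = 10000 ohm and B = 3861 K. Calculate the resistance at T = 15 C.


NTC thermistor equation: Rt = R25 * exp(B * (1/T - 1/T25)).
T in Kelvin: 288.15 K, T25 = 298.15 K
1/T - 1/T25 = 1/288.15 - 1/298.15 = 0.0001164
B * (1/T - 1/T25) = 3861 * 0.0001164 = 0.4494
Rt = 10000 * exp(0.4494) = 15673.9 ohm

15673.9 ohm


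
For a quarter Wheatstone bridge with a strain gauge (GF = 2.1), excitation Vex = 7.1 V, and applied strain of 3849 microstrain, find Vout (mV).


Quarter bridge output: Vout = (GF * epsilon * Vex) / 4.
Vout = (2.1 * 3849e-6 * 7.1) / 4
Vout = 0.05738859 / 4 V
Vout = 0.01434715 V = 14.3471 mV

14.3471 mV


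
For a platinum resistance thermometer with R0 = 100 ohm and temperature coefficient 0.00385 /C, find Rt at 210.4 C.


The RTD equation: Rt = R0 * (1 + alpha * T).
Rt = 100 * (1 + 0.00385 * 210.4)
Rt = 100 * (1 + 0.81004)
Rt = 100 * 1.81004
Rt = 181.004 ohm

181.004 ohm


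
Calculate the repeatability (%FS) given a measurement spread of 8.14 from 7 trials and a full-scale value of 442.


Repeatability = (spread / full scale) * 100%.
R = (8.14 / 442) * 100
R = 1.842 %FS

1.842 %FS


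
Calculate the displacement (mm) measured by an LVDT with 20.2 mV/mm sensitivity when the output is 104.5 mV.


Displacement = Vout / sensitivity.
d = 104.5 / 20.2
d = 5.173 mm

5.173 mm


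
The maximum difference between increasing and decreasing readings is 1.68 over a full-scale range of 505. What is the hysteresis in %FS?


Hysteresis = (max difference / full scale) * 100%.
H = (1.68 / 505) * 100
H = 0.333 %FS

0.333 %FS


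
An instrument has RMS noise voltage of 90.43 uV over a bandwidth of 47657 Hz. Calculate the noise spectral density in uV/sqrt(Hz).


Noise spectral density = Vrms / sqrt(BW).
NSD = 90.43 / sqrt(47657)
NSD = 90.43 / 218.3048
NSD = 0.4142 uV/sqrt(Hz)

0.4142 uV/sqrt(Hz)


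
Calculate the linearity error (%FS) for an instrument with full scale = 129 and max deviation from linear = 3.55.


Linearity error = (max deviation / full scale) * 100%.
Linearity = (3.55 / 129) * 100
Linearity = 2.752 %FS

2.752 %FS


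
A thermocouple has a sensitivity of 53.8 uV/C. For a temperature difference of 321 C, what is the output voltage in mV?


The thermocouple output V = sensitivity * dT.
V = 53.8 uV/C * 321 C
V = 17269.8 uV
V = 17.27 mV

17.27 mV


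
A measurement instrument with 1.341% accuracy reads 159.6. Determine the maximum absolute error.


Absolute error = (accuracy% / 100) * reading.
Error = (1.341 / 100) * 159.6
Error = 0.01341 * 159.6
Error = 2.1402

2.1402


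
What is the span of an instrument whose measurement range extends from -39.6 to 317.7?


Span = upper range - lower range.
Span = 317.7 - (-39.6)
Span = 357.3

357.3


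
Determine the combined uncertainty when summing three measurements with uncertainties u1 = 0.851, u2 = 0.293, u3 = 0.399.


For a sum of independent quantities, uc = sqrt(u1^2 + u2^2 + u3^2).
uc = sqrt(0.851^2 + 0.293^2 + 0.399^2)
uc = sqrt(0.724201 + 0.085849 + 0.159201)
uc = 0.9845

0.9845


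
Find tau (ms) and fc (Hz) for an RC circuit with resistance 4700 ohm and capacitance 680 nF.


Time constant: tau = R * C.
tau = 4700 * 6.80e-07 = 0.003196 s
tau = 3.196 ms
Cutoff frequency: fc = 1 / (2*pi*R*C).
fc = 1 / (2*pi*0.003196) = 49.8 Hz

tau = 3.196 ms, fc = 49.8 Hz


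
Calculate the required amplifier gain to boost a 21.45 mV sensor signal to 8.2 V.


Gain = Vout / Vin (converting to same units).
G = 8.2 V / 21.45 mV
G = 8200.0 mV / 21.45 mV
G = 382.28

382.28


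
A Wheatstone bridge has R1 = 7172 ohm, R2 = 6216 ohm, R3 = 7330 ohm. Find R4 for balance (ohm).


At balance: R1*R4 = R2*R3, so R4 = R2*R3/R1.
R4 = 6216 * 7330 / 7172
R4 = 45563280 / 7172
R4 = 6352.94 ohm

6352.94 ohm


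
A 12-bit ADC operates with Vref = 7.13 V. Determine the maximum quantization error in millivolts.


The maximum quantization error is +/- LSB/2.
LSB = Vref / 2^n = 7.13 / 4096 = 0.00174072 V
Max error = LSB / 2 = 0.00174072 / 2 = 0.00087036 V
Max error = 0.8704 mV

0.8704 mV


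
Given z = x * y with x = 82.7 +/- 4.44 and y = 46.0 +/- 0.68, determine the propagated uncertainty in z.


For a product z = x*y, the relative uncertainty is:
uz/z = sqrt((ux/x)^2 + (uy/y)^2)
Relative uncertainties: ux/x = 4.44/82.7 = 0.053688
uy/y = 0.68/46.0 = 0.014783
z = 82.7 * 46.0 = 3804.2
uz = 3804.2 * sqrt(0.053688^2 + 0.014783^2) = 211.841

211.841


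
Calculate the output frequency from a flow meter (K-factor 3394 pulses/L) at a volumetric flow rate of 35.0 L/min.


Frequency = K * Q / 60 (converting L/min to L/s).
f = 3394 * 35.0 / 60
f = 118790.0 / 60
f = 1979.83 Hz

1979.83 Hz


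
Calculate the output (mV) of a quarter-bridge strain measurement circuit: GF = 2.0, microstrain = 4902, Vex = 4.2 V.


Quarter bridge output: Vout = (GF * epsilon * Vex) / 4.
Vout = (2.0 * 4902e-6 * 4.2) / 4
Vout = 0.0411768 / 4 V
Vout = 0.0102942 V = 10.2942 mV

10.2942 mV


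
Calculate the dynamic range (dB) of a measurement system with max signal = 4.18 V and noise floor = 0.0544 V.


Dynamic range = 20 * log10(Vmax / Vnoise).
DR = 20 * log10(4.18 / 0.0544)
DR = 20 * log10(76.84)
DR = 37.71 dB

37.71 dB


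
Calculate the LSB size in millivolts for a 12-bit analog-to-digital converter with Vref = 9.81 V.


The resolution (LSB) of an ADC is Vref / 2^n.
LSB = 9.81 / 2^12
LSB = 9.81 / 4096
LSB = 0.00239502 V = 2.39501953 mV

2.39501953 mV


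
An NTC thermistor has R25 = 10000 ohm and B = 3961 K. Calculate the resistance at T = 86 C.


NTC thermistor equation: Rt = R25 * exp(B * (1/T - 1/T25)).
T in Kelvin: 359.15 K, T25 = 298.15 K
1/T - 1/T25 = 1/359.15 - 1/298.15 = -0.00056966
B * (1/T - 1/T25) = 3961 * -0.00056966 = -2.2564
Rt = 10000 * exp(-2.2564) = 1047.2 ohm

1047.2 ohm


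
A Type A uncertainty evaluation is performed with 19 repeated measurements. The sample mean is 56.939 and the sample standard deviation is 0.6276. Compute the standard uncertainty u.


The standard uncertainty for Type A evaluation is u = s / sqrt(n).
u = 0.6276 / sqrt(19)
u = 0.6276 / 4.3589
u = 0.144

0.144


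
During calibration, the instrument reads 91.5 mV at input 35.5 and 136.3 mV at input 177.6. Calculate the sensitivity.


Sensitivity = (y2 - y1) / (x2 - x1).
S = (136.3 - 91.5) / (177.6 - 35.5)
S = 44.8 / 142.1
S = 0.3153 mV/unit

0.3153 mV/unit


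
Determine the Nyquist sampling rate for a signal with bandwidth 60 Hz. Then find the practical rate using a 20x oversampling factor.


By Nyquist theorem, fs_min = 2 * fmax.
fs_min = 2 * 60 = 120 Hz
Practical rate = 20 * fs_min = 20 * 120 = 2400 Hz

fs_min = 120 Hz, fs_practical = 2400 Hz


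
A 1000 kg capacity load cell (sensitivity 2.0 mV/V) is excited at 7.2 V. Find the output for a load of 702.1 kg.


Vout = rated_output * Vex * (load / capacity).
Vout = 2.0 * 7.2 * (702.1 / 1000)
Vout = 2.0 * 7.2 * 0.7021
Vout = 10.11 mV

10.11 mV


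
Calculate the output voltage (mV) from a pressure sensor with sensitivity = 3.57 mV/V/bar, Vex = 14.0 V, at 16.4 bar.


Output = sensitivity * Vex * P.
Vout = 3.57 * 14.0 * 16.4
Vout = 49.98 * 16.4
Vout = 819.67 mV

819.67 mV


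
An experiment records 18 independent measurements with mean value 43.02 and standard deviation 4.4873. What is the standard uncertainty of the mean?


The standard uncertainty for Type A evaluation is u = s / sqrt(n).
u = 4.4873 / sqrt(18)
u = 4.4873 / 4.2426
u = 1.0577

1.0577


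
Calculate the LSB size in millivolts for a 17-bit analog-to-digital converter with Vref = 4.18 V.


The resolution (LSB) of an ADC is Vref / 2^n.
LSB = 4.18 / 2^17
LSB = 4.18 / 131072
LSB = 3.189e-05 V = 0.03189087 mV

0.03189087 mV


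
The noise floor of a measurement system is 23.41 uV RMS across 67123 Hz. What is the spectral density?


Noise spectral density = Vrms / sqrt(BW).
NSD = 23.41 / sqrt(67123)
NSD = 23.41 / 259.0811
NSD = 0.0904 uV/sqrt(Hz)

0.0904 uV/sqrt(Hz)


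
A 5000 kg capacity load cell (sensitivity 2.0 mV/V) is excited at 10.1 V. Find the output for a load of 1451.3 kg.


Vout = rated_output * Vex * (load / capacity).
Vout = 2.0 * 10.1 * (1451.3 / 5000)
Vout = 2.0 * 10.1 * 0.29026
Vout = 5.863 mV

5.863 mV


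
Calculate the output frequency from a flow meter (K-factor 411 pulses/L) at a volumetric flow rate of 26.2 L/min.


Frequency = K * Q / 60 (converting L/min to L/s).
f = 411 * 26.2 / 60
f = 10768.2 / 60
f = 179.47 Hz

179.47 Hz


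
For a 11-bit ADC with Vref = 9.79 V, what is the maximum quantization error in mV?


The maximum quantization error is +/- LSB/2.
LSB = Vref / 2^n = 9.79 / 2048 = 0.00478027 V
Max error = LSB / 2 = 0.00478027 / 2 = 0.00239014 V
Max error = 2.3901 mV

2.3901 mV


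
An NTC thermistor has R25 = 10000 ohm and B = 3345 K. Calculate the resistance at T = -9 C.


NTC thermistor equation: Rt = R25 * exp(B * (1/T - 1/T25)).
T in Kelvin: 264.15 K, T25 = 298.15 K
1/T - 1/T25 = 1/264.15 - 1/298.15 = 0.00043171
B * (1/T - 1/T25) = 3345 * 0.00043171 = 1.4441
Rt = 10000 * exp(1.4441) = 42379.3 ohm

42379.3 ohm


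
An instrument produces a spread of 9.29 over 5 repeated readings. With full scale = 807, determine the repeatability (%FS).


Repeatability = (spread / full scale) * 100%.
R = (9.29 / 807) * 100
R = 1.151 %FS

1.151 %FS


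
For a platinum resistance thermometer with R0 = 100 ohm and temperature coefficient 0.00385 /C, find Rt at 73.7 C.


The RTD equation: Rt = R0 * (1 + alpha * T).
Rt = 100 * (1 + 0.00385 * 73.7)
Rt = 100 * (1 + 0.283745)
Rt = 100 * 1.283745
Rt = 128.375 ohm

128.375 ohm


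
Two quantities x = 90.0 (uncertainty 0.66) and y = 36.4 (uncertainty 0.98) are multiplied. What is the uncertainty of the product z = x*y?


For a product z = x*y, the relative uncertainty is:
uz/z = sqrt((ux/x)^2 + (uy/y)^2)
Relative uncertainties: ux/x = 0.66/90.0 = 0.007333
uy/y = 0.98/36.4 = 0.026923
z = 90.0 * 36.4 = 3276.0
uz = 3276.0 * sqrt(0.007333^2 + 0.026923^2) = 91.413

91.413


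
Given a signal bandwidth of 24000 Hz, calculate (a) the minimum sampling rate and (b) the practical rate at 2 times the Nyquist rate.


By Nyquist theorem, fs_min = 2 * fmax.
fs_min = 2 * 24000 = 48000 Hz
Practical rate = 2 * fs_min = 2 * 48000 = 96000 Hz

fs_min = 48000 Hz, fs_practical = 96000 Hz


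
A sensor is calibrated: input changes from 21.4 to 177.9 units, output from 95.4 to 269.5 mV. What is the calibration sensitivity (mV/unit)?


Sensitivity = (y2 - y1) / (x2 - x1).
S = (269.5 - 95.4) / (177.9 - 21.4)
S = 174.1 / 156.5
S = 1.1125 mV/unit

1.1125 mV/unit


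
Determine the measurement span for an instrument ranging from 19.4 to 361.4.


Span = upper range - lower range.
Span = 361.4 - (19.4)
Span = 342.0

342.0


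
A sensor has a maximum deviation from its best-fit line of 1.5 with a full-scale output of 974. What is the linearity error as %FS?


Linearity error = (max deviation / full scale) * 100%.
Linearity = (1.5 / 974) * 100
Linearity = 0.154 %FS

0.154 %FS


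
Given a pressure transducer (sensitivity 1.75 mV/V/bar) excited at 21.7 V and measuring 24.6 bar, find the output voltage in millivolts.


Output = sensitivity * Vex * P.
Vout = 1.75 * 21.7 * 24.6
Vout = 37.975 * 24.6
Vout = 934.19 mV

934.19 mV


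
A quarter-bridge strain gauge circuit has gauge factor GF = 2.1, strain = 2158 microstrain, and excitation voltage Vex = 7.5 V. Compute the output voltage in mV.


Quarter bridge output: Vout = (GF * epsilon * Vex) / 4.
Vout = (2.1 * 2158e-6 * 7.5) / 4
Vout = 0.0339885 / 4 V
Vout = 0.00849712 V = 8.4971 mV

8.4971 mV


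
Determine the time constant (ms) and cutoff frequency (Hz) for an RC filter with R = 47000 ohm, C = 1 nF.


Time constant: tau = R * C.
tau = 47000 * 1.00e-09 = 4.7e-05 s
tau = 0.047 ms
Cutoff frequency: fc = 1 / (2*pi*R*C).
fc = 1 / (2*pi*4.7e-05) = 3386.28 Hz

tau = 0.047 ms, fc = 3386.28 Hz


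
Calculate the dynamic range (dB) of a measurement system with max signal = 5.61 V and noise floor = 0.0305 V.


Dynamic range = 20 * log10(Vmax / Vnoise).
DR = 20 * log10(5.61 / 0.0305)
DR = 20 * log10(183.93)
DR = 45.29 dB

45.29 dB


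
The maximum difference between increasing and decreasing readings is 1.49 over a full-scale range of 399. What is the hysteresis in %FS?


Hysteresis = (max difference / full scale) * 100%.
H = (1.49 / 399) * 100
H = 0.373 %FS

0.373 %FS


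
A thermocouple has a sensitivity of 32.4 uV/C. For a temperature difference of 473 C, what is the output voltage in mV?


The thermocouple output V = sensitivity * dT.
V = 32.4 uV/C * 473 C
V = 15325.2 uV
V = 15.325 mV

15.325 mV


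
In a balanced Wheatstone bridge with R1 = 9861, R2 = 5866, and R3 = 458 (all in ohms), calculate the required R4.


At balance: R1*R4 = R2*R3, so R4 = R2*R3/R1.
R4 = 5866 * 458 / 9861
R4 = 2686628 / 9861
R4 = 272.45 ohm

272.45 ohm


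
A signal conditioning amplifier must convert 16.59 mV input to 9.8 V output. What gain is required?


Gain = Vout / Vin (converting to same units).
G = 9.8 V / 16.59 mV
G = 9800.0 mV / 16.59 mV
G = 590.72

590.72


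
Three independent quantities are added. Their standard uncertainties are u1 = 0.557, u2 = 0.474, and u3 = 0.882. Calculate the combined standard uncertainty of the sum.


For a sum of independent quantities, uc = sqrt(u1^2 + u2^2 + u3^2).
uc = sqrt(0.557^2 + 0.474^2 + 0.882^2)
uc = sqrt(0.310249 + 0.224676 + 0.777924)
uc = 1.1458

1.1458


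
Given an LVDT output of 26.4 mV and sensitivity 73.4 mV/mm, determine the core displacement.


Displacement = Vout / sensitivity.
d = 26.4 / 73.4
d = 0.36 mm

0.36 mm


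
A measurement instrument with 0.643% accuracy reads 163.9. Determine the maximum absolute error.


Absolute error = (accuracy% / 100) * reading.
Error = (0.643 / 100) * 163.9
Error = 0.00643 * 163.9
Error = 1.0539

1.0539


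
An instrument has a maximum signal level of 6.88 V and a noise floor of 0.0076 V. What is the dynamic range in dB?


Dynamic range = 20 * log10(Vmax / Vnoise).
DR = 20 * log10(6.88 / 0.0076)
DR = 20 * log10(905.26)
DR = 59.14 dB

59.14 dB


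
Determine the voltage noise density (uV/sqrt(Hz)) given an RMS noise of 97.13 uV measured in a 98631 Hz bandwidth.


Noise spectral density = Vrms / sqrt(BW).
NSD = 97.13 / sqrt(98631)
NSD = 97.13 / 314.0557
NSD = 0.3093 uV/sqrt(Hz)

0.3093 uV/sqrt(Hz)


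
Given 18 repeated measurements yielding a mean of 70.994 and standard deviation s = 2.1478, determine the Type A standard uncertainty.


The standard uncertainty for Type A evaluation is u = s / sqrt(n).
u = 2.1478 / sqrt(18)
u = 2.1478 / 4.2426
u = 0.5062

0.5062


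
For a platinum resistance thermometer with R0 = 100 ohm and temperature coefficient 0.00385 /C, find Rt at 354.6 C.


The RTD equation: Rt = R0 * (1 + alpha * T).
Rt = 100 * (1 + 0.00385 * 354.6)
Rt = 100 * (1 + 1.36521)
Rt = 100 * 2.36521
Rt = 236.521 ohm

236.521 ohm


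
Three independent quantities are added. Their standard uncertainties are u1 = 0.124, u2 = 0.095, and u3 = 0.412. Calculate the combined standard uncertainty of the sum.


For a sum of independent quantities, uc = sqrt(u1^2 + u2^2 + u3^2).
uc = sqrt(0.124^2 + 0.095^2 + 0.412^2)
uc = sqrt(0.015376 + 0.009025 + 0.169744)
uc = 0.4406

0.4406


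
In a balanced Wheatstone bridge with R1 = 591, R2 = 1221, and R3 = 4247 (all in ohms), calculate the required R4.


At balance: R1*R4 = R2*R3, so R4 = R2*R3/R1.
R4 = 1221 * 4247 / 591
R4 = 5185587 / 591
R4 = 8774.26 ohm

8774.26 ohm


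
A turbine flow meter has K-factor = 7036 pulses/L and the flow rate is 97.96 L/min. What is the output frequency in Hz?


Frequency = K * Q / 60 (converting L/min to L/s).
f = 7036 * 97.96 / 60
f = 689246.56 / 60
f = 11487.44 Hz

11487.44 Hz


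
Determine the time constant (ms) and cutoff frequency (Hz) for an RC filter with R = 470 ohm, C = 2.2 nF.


Time constant: tau = R * C.
tau = 470 * 2.20e-09 = 1.034e-06 s
tau = 0.001 ms
Cutoff frequency: fc = 1 / (2*pi*R*C).
fc = 1 / (2*pi*1.034e-06) = 153921.61 Hz

tau = 0.001 ms, fc = 153921.61 Hz


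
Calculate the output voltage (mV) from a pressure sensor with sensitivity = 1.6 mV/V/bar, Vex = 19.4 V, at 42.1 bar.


Output = sensitivity * Vex * P.
Vout = 1.6 * 19.4 * 42.1
Vout = 31.04 * 42.1
Vout = 1306.78 mV

1306.78 mV


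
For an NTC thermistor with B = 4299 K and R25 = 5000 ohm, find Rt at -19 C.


NTC thermistor equation: Rt = R25 * exp(B * (1/T - 1/T25)).
T in Kelvin: 254.15 K, T25 = 298.15 K
1/T - 1/T25 = 1/254.15 - 1/298.15 = 0.00058067
B * (1/T - 1/T25) = 4299 * 0.00058067 = 2.4963
Rt = 5000 * exp(2.4963) = 60687.0 ohm

60687.0 ohm


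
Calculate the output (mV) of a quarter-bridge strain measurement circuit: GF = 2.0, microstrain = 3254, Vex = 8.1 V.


Quarter bridge output: Vout = (GF * epsilon * Vex) / 4.
Vout = (2.0 * 3254e-6 * 8.1) / 4
Vout = 0.0527148 / 4 V
Vout = 0.0131787 V = 13.1787 mV

13.1787 mV


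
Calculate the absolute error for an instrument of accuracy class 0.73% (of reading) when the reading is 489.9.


Absolute error = (accuracy% / 100) * reading.
Error = (0.73 / 100) * 489.9
Error = 0.0073 * 489.9
Error = 3.5763

3.5763


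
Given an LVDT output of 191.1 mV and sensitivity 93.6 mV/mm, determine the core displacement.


Displacement = Vout / sensitivity.
d = 191.1 / 93.6
d = 2.042 mm

2.042 mm


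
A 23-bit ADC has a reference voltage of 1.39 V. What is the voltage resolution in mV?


The resolution (LSB) of an ADC is Vref / 2^n.
LSB = 1.39 / 2^23
LSB = 1.39 / 8388608
LSB = 1.7e-07 V = 0.0001657 mV

0.0001657 mV


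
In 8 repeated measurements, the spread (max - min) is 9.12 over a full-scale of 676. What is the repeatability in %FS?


Repeatability = (spread / full scale) * 100%.
R = (9.12 / 676) * 100
R = 1.349 %FS

1.349 %FS


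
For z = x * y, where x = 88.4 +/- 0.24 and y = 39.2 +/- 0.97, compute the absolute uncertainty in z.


For a product z = x*y, the relative uncertainty is:
uz/z = sqrt((ux/x)^2 + (uy/y)^2)
Relative uncertainties: ux/x = 0.24/88.4 = 0.002715
uy/y = 0.97/39.2 = 0.024745
z = 88.4 * 39.2 = 3465.3
uz = 3465.3 * sqrt(0.002715^2 + 0.024745^2) = 86.263

86.263


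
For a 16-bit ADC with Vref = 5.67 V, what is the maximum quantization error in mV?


The maximum quantization error is +/- LSB/2.
LSB = Vref / 2^n = 5.67 / 65536 = 8.652e-05 V
Max error = LSB / 2 = 8.652e-05 / 2 = 4.326e-05 V
Max error = 0.0433 mV

0.0433 mV


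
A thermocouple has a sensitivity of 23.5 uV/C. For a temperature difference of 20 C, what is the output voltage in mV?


The thermocouple output V = sensitivity * dT.
V = 23.5 uV/C * 20 C
V = 470.0 uV
V = 0.47 mV

0.47 mV


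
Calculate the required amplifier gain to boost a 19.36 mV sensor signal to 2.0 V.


Gain = Vout / Vin (converting to same units).
G = 2.0 V / 19.36 mV
G = 2000.0 mV / 19.36 mV
G = 103.31

103.31


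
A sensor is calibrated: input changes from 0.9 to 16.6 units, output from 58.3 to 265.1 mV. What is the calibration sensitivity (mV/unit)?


Sensitivity = (y2 - y1) / (x2 - x1).
S = (265.1 - 58.3) / (16.6 - 0.9)
S = 206.8 / 15.7
S = 13.172 mV/unit

13.172 mV/unit


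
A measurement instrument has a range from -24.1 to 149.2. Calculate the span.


Span = upper range - lower range.
Span = 149.2 - (-24.1)
Span = 173.3

173.3


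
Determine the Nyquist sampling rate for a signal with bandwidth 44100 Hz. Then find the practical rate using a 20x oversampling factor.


By Nyquist theorem, fs_min = 2 * fmax.
fs_min = 2 * 44100 = 88200 Hz
Practical rate = 20 * fs_min = 20 * 88200 = 1764000 Hz

fs_min = 88200 Hz, fs_practical = 1764000 Hz


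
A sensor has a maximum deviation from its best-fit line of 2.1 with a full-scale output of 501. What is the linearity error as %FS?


Linearity error = (max deviation / full scale) * 100%.
Linearity = (2.1 / 501) * 100
Linearity = 0.419 %FS

0.419 %FS


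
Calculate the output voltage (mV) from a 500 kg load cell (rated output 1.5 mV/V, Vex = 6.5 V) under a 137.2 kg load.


Vout = rated_output * Vex * (load / capacity).
Vout = 1.5 * 6.5 * (137.2 / 500)
Vout = 1.5 * 6.5 * 0.2744
Vout = 2.675 mV

2.675 mV


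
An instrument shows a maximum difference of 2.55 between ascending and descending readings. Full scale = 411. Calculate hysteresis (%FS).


Hysteresis = (max difference / full scale) * 100%.
H = (2.55 / 411) * 100
H = 0.62 %FS

0.62 %FS


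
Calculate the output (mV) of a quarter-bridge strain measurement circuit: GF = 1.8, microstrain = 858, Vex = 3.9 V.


Quarter bridge output: Vout = (GF * epsilon * Vex) / 4.
Vout = (1.8 * 858e-6 * 3.9) / 4
Vout = 0.00602316 / 4 V
Vout = 0.00150579 V = 1.5058 mV

1.5058 mV


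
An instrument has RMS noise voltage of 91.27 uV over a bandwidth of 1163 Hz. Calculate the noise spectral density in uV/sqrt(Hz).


Noise spectral density = Vrms / sqrt(BW).
NSD = 91.27 / sqrt(1163)
NSD = 91.27 / 34.1028
NSD = 2.6763 uV/sqrt(Hz)

2.6763 uV/sqrt(Hz)


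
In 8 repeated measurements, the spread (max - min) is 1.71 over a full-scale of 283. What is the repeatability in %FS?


Repeatability = (spread / full scale) * 100%.
R = (1.71 / 283) * 100
R = 0.604 %FS

0.604 %FS


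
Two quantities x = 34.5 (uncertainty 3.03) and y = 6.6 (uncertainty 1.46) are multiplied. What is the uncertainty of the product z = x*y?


For a product z = x*y, the relative uncertainty is:
uz/z = sqrt((ux/x)^2 + (uy/y)^2)
Relative uncertainties: ux/x = 3.03/34.5 = 0.087826
uy/y = 1.46/6.6 = 0.221212
z = 34.5 * 6.6 = 227.7
uz = 227.7 * sqrt(0.087826^2 + 0.221212^2) = 54.195

54.195


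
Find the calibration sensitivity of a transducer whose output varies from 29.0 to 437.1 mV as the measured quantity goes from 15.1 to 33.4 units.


Sensitivity = (y2 - y1) / (x2 - x1).
S = (437.1 - 29.0) / (33.4 - 15.1)
S = 408.1 / 18.3
S = 22.3005 mV/unit

22.3005 mV/unit


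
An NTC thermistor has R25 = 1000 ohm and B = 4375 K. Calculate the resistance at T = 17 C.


NTC thermistor equation: Rt = R25 * exp(B * (1/T - 1/T25)).
T in Kelvin: 290.15 K, T25 = 298.15 K
1/T - 1/T25 = 1/290.15 - 1/298.15 = 9.248e-05
B * (1/T - 1/T25) = 4375 * 9.248e-05 = 0.4046
Rt = 1000 * exp(0.4046) = 1498.7 ohm

1498.7 ohm


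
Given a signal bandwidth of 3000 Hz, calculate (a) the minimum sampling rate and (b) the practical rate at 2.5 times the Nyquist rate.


By Nyquist theorem, fs_min = 2 * fmax.
fs_min = 2 * 3000 = 6000 Hz
Practical rate = 2.5 * fs_min = 2.5 * 6000 = 15000 Hz

fs_min = 6000 Hz, fs_practical = 15000 Hz


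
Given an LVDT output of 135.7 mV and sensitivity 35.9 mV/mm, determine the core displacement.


Displacement = Vout / sensitivity.
d = 135.7 / 35.9
d = 3.78 mm

3.78 mm


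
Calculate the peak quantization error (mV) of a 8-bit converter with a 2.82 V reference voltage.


The maximum quantization error is +/- LSB/2.
LSB = Vref / 2^n = 2.82 / 256 = 0.01101562 V
Max error = LSB / 2 = 0.01101562 / 2 = 0.00550781 V
Max error = 5.5078 mV

5.5078 mV
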